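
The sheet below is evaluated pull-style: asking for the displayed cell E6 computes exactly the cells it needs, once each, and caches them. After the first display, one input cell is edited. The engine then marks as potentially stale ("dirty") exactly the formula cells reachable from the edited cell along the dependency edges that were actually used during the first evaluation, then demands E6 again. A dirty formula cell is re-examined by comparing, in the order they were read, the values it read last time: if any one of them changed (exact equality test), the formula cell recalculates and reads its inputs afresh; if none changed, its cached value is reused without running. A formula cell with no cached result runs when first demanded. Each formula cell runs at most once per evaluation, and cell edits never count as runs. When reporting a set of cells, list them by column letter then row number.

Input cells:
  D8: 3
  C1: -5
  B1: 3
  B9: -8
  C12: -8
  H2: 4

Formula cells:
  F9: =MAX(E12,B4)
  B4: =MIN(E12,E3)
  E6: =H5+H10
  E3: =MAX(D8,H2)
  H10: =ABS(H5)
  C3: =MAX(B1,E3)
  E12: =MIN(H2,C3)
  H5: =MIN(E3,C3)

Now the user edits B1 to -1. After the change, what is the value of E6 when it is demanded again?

First demand of the output computes:
  E3 = MAX(3, 4) = 4
  C3 = MAX(3, 4) = 4
  H5 = MIN(4, 4) = 4
  H10 = ABS(4) = 4
  E6 = 4 + 4 = 8

After the edit, cleaning proceeds:
  C3: a read changed (B1 3->-1) — executes, giving 4 — identical to its old value.
  H5: dirty, but its reads are unchanged (E3 unchanged, C3 unchanged); cached 4 stands.
  H10: dirty, but its reads are unchanged (H5 unchanged); cached 4 stands.
  E6: dirty, but its reads are unchanged (H5 unchanged, H10 unchanged); cached 8 stands.

Note the absorption at C3: it re-runs yet its value is the same, leaving the output's value untouched.

Demanding E6 again yields 8.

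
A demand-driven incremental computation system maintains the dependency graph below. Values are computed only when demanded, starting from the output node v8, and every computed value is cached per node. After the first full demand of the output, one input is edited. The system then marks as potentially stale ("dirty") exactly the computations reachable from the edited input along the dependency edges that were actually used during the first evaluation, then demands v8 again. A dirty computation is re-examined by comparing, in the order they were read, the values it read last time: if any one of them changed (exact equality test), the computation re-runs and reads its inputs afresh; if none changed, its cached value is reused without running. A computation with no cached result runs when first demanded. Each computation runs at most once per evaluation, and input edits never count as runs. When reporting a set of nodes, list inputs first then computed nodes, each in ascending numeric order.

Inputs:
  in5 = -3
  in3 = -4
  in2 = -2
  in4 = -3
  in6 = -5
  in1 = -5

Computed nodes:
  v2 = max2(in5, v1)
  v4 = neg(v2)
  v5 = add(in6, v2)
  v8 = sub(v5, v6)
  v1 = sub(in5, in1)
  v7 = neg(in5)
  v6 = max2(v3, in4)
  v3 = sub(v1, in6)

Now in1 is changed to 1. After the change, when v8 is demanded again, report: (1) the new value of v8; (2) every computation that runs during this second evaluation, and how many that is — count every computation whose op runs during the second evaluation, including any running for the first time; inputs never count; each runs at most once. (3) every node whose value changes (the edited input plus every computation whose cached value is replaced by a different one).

New value of v8: -9.
Computations that run: v1, v2, v3, v5, v6, v8 — 6 in total.
Values that change: in1, v1, v2, v3, v5, v6, v8.

First evaluation (everything demanded from the output):
  v1 = sub(-3, -5) = 2
  v2 = max2(-3, 2) = 2
  v3 = sub(2, -5) = 7
  v5 = add(-5, 2) = -3
  v6 = max2(7, -3) = 7
  v8 = sub(-3, 7) = -10

Propagation after the edit:
  v1: runs — in1 -5->1; result -4.
  v2: runs — v1 2->-4; result -3.
  v3: runs — v1 2->-4; result 1.
  v5: runs — v2 2->-3; result -8.
  v6: runs — v3 7->1; result 1.
  v8: runs — v5 -3->-8; v6 7->1; result -9.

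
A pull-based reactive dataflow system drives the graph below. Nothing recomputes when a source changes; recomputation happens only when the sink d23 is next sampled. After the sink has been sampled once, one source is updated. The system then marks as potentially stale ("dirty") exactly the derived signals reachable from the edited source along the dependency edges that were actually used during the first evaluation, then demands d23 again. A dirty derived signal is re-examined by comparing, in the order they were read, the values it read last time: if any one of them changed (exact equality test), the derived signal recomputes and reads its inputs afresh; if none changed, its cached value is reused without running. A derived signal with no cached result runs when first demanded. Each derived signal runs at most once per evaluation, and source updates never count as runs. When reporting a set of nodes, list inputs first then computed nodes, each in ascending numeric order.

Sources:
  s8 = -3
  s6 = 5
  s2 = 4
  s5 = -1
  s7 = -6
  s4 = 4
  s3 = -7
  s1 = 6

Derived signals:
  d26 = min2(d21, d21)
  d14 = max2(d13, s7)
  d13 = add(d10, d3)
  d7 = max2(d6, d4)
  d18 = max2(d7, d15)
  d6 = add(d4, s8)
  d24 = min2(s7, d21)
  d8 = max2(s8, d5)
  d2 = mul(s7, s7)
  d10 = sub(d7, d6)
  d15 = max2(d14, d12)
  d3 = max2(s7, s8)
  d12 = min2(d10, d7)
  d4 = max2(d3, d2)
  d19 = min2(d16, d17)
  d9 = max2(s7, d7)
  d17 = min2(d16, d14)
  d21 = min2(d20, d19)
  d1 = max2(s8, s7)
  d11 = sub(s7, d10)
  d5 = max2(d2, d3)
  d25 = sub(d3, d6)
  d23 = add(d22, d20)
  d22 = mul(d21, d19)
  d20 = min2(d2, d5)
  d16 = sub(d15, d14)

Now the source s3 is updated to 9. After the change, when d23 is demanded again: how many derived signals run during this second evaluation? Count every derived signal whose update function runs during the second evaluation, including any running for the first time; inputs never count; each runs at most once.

First evaluation (everything demanded from the output):
  d2 = mul(-6, -6) = 36
  d3 = max2(-6, -3) = -3
  d4 = max2(-3, 36) = 36
  d5 = max2(36, -3) = 36
  d6 = add(36, -3) = 33
  d7 = max2(33, 36) = 36
  d10 = sub(36, 33) = 3
  d12 = min2(3, 36) = 3
  d13 = add(3, -3) = 0
  d14 = max2(0, -6) = 0
  d15 = max2(0, 3) = 3
  d16 = sub(3, 0) = 3
  d17 = min2(3, 0) = 0
  d19 = min2(3, 0) = 0
  d20 = min2(36, 36) = 36
  d21 = min2(36, 0) = 0
  d22 = mul(0, 0) = 0
  d23 = add(0, 36) = 36

Propagation after the edit:
  s3 feeds no computation that the output demands — nothing is marked dirty and nothing runs.

Key observation: s3 is never demanded by the output, so the edit triggers no recomputation at all.

Derived signals that run: none — 0 in total.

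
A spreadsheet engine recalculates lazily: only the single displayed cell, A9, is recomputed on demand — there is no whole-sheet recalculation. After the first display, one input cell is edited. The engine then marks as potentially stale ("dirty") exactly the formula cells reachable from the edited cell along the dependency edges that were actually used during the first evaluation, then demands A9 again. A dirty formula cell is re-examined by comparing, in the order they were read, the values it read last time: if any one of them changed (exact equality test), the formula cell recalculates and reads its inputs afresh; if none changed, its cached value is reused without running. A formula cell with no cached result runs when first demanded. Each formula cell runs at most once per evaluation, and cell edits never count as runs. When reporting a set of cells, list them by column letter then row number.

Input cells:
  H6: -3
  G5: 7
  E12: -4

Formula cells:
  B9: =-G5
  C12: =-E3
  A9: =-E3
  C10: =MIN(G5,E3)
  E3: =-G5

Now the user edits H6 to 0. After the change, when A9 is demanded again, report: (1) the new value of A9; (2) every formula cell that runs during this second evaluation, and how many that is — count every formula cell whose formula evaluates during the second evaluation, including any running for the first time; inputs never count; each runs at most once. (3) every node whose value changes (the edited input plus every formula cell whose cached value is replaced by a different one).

New value of A9: 7.
Formula cells that run: none — 0 in total.
Values that change: H6.
Key observation: H6 is never demanded by the output, so the edit triggers no recomputation at all.

First evaluation (everything demanded from the output):
  E3 = -(7) = -7
  A9 = -(-7) = 7

Propagation after the edit:
  H6 feeds no computation that the output demands — nothing is marked dirty and nothing runs.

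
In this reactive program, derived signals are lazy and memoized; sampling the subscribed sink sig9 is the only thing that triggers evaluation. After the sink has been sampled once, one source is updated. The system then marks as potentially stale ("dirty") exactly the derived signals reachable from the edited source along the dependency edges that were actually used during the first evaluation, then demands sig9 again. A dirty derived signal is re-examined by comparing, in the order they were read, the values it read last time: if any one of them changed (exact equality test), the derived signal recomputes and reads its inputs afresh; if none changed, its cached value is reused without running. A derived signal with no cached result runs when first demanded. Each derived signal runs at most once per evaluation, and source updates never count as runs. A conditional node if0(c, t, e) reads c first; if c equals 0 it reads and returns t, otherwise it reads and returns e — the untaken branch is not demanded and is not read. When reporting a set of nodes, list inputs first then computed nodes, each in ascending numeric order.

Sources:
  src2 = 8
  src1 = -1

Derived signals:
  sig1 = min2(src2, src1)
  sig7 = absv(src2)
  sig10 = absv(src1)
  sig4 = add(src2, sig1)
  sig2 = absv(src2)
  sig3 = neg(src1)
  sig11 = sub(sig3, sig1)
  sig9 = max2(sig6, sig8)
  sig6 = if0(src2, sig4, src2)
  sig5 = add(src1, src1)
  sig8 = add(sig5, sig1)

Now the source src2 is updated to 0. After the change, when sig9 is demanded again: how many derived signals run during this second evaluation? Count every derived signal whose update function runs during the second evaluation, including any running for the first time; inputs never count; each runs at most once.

4 derived signals run: sig1, sig4, sig6, sig9.
Note the branch switch — sig4 had no cache and runs now for the first time.

First demand of the output computes:
  sig1 = min2(8, -1) = -1
  sig5 = add(-1, -1) = -2
  sig6 = if0(src2=8 -> else branch src2) = 8
  sig8 = add(-2, -1) = -3
  sig9 = max2(8, -3) = 8

After the edit, cleaning proceeds:
  sig1: a read changed (src2 8->0) — executes, giving -1 — identical to its old value.
  sig4: had never run; runs now, result -1.
  sig6: a read changed (src2 8->0; src2 8->0) — executes, giving -1.
  sig8: dirty, but its reads are unchanged (sig5 unchanged, sig1 unchanged); cached -3 stands.
  sig9: a read changed (sig6 8->-1) — executes, giving -1.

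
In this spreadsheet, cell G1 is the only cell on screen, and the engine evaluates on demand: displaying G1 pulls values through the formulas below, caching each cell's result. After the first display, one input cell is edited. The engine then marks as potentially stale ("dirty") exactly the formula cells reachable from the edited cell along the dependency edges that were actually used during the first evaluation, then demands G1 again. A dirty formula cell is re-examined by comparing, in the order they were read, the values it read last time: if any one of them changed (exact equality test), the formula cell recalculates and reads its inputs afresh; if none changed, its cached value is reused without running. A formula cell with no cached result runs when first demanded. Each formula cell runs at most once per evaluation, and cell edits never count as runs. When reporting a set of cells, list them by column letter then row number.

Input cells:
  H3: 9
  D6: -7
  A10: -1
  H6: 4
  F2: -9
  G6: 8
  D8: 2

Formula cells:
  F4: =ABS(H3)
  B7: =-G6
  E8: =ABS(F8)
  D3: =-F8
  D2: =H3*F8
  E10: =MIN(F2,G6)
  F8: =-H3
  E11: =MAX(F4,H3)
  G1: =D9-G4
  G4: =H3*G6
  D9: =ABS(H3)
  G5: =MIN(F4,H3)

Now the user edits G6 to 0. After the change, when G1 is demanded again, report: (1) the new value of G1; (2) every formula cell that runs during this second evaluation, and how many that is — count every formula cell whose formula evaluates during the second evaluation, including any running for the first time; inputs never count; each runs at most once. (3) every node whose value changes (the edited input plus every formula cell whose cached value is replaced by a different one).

Initial pass — values computed on the first demand:
  D9 = ABS(9) = 9
  G4 = 9 * 8 = 72
  G1 = 9 - 72 = -63

Second demand — change propagation:
  G4: re-runs because G6 8->0; new result 0.
  G1: re-runs because G4 72->0; new result 9.

G1 now evaluates to 9.
Run set: G1, G4 (2 run).
Changed values: G1, G4, G6.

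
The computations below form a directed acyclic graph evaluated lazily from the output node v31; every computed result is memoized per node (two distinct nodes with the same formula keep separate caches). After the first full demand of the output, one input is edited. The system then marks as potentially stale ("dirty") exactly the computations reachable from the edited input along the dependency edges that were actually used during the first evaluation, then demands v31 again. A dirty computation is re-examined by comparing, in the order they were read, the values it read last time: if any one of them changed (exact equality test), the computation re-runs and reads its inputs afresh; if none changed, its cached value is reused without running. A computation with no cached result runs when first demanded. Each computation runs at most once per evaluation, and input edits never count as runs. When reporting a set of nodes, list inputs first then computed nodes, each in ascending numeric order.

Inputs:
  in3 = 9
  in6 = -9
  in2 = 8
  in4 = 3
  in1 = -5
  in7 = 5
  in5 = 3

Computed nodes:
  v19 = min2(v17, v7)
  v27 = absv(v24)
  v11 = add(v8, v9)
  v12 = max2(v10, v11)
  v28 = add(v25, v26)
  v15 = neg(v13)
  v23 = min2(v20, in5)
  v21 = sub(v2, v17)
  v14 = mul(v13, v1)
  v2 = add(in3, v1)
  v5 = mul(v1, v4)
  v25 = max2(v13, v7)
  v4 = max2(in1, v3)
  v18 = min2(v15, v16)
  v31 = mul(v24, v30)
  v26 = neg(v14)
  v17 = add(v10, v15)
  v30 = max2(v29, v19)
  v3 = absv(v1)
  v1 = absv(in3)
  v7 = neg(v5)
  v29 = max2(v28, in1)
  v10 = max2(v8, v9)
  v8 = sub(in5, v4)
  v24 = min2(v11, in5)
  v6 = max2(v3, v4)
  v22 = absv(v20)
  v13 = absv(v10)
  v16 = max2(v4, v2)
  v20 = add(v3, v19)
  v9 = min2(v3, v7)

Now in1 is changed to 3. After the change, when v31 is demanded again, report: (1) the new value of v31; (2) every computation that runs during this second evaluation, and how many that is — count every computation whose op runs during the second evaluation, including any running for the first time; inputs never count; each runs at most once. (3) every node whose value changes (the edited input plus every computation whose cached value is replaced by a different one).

Demanding v31 again yields -261.
4 computations run: v4, v29, v30, v31.
The nodes whose values change: in1, v29, v30, v31.
Note where the cutoff bites: v5 is checked, finds nothing changed, and keeps its cache.

First demand of the output computes:
  v1 = absv(9) = 9
  v3 = absv(9) = 9
  v4 = max2(-5, 9) = 9
  v5 = mul(9, 9) = 81
  v7 = neg(81) = -81
  v8 = sub(3, 9) = -6
  v9 = min2(9, -81) = -81
  v10 = max2(-6, -81) = -6
  v11 = add(-6, -81) = -87
  v13 = absv(-6) = 6
  v14 = mul(6, 9) = 54
  v15 = neg(6) = -6
  v17 = add(-6, -6) = -12
  v19 = min2(-12, -81) = -81
  v24 = min2(-87, 3) = -87
  v25 = max2(6, -81) = 6
  v26 = neg(54) = -54
  v28 = add(6, -54) = -48
  v29 = max2(-48, -5) = -5
  v30 = max2(-5, -81) = -5
  v31 = mul(-87, -5) = 435

After the edit, cleaning proceeds:
  v4: a read changed (in1 -5->3) — executes, giving 9 — identical to its old value.
  v5: dirty, but its reads are unchanged (v1 unchanged, v4 unchanged); cached 81 stands.
  v7: dirty, but its reads are unchanged (v5 unchanged); cached -81 stands.
  v8: dirty, but its reads are unchanged (in5 unchanged, v4 unchanged); cached -6 stands.
  v9: dirty, but its reads are unchanged (v3 unchanged, v7 unchanged); cached -81 stands.
  v10: dirty, but its reads are unchanged (v8 unchanged, v9 unchanged); cached -6 stands.
  v11: dirty, but its reads are unchanged (v8 unchanged, v9 unchanged); cached -87 stands.
  v13: dirty, but its reads are unchanged (v10 unchanged); cached 6 stands.
  v14: dirty, but its reads are unchanged (v13 unchanged, v1 unchanged); cached 54 stands.
  v15: dirty, but its reads are unchanged (v13 unchanged); cached -6 stands.
  v17: dirty, but its reads are unchanged (v10 unchanged, v15 unchanged); cached -12 stands.
  v19: dirty, but its reads are unchanged (v17 unchanged, v7 unchanged); cached -81 stands.
  v24: dirty, but its reads are unchanged (v11 unchanged, in5 unchanged); cached -87 stands.
  v25: dirty, but its reads are unchanged (v13 unchanged, v7 unchanged); cached 6 stands.
  v26: dirty, but its reads are unchanged (v14 unchanged); cached -54 stands.
  v28: dirty, but its reads are unchanged (v25 unchanged, v26 unchanged); cached -48 stands.
  v29: a read changed (in1 -5->3) — executes, giving 3.
  v30: a read changed (v29 -5->3) — executes, giving 3.
  v31: a read changed (v30 -5->3) — executes, giving -261.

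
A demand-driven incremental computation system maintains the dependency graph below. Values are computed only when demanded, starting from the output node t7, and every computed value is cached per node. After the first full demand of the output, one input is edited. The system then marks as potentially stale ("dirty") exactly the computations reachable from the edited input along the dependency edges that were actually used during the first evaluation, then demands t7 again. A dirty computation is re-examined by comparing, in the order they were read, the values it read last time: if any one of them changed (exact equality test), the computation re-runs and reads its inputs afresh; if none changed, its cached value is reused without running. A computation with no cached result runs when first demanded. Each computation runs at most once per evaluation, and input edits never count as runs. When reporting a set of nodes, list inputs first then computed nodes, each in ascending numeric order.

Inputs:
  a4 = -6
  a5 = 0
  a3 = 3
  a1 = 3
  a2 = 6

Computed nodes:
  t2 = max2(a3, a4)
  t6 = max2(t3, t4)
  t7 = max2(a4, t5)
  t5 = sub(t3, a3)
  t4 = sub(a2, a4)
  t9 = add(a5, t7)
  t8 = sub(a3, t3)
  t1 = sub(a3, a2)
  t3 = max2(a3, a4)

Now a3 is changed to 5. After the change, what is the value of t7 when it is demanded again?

New value of t7: 0.
Key observation: the change is absorbed at t5 — it re-runs but produces the same value, and the output's value is unchanged.

First evaluation (everything demanded from the output):
  t3 = max2(3, -6) = 3
  t5 = sub(3, 3) = 0
  t7 = max2(-6, 0) = 0

Propagation after the edit:
  t3: runs — a3 3->5; result 5.
  t5: runs — t3 3->5; a3 3->5; result 0 (same value as before).
  t7: checked — values it read are unchanged (a4 unchanged, t5 unchanged); reused cached 0 without running.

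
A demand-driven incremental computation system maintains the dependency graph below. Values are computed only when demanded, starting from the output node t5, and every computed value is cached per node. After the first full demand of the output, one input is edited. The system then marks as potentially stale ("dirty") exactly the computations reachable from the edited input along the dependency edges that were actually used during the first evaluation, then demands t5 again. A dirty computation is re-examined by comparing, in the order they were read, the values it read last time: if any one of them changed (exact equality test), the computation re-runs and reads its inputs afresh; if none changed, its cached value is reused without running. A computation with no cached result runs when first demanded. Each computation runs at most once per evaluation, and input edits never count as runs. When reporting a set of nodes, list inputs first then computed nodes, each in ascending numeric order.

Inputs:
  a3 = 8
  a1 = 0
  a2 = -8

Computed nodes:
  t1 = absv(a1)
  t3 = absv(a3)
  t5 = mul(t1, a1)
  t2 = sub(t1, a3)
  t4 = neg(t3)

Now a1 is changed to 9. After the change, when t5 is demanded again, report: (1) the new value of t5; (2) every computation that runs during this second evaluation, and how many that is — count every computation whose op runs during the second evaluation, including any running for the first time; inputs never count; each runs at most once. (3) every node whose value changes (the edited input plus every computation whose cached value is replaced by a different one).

New value of t5: 81.
Computations that run: t1, t5 — 2 in total.
Values that change: a1, t1, t5.

First evaluation (everything demanded from the output):
  t1 = absv(0) = 0
  t5 = mul(0, 0) = 0

Propagation after the edit:
  t1: runs — a1 0->9; result 9.
  t5: runs — t1 0->9; a1 0->9; result 81.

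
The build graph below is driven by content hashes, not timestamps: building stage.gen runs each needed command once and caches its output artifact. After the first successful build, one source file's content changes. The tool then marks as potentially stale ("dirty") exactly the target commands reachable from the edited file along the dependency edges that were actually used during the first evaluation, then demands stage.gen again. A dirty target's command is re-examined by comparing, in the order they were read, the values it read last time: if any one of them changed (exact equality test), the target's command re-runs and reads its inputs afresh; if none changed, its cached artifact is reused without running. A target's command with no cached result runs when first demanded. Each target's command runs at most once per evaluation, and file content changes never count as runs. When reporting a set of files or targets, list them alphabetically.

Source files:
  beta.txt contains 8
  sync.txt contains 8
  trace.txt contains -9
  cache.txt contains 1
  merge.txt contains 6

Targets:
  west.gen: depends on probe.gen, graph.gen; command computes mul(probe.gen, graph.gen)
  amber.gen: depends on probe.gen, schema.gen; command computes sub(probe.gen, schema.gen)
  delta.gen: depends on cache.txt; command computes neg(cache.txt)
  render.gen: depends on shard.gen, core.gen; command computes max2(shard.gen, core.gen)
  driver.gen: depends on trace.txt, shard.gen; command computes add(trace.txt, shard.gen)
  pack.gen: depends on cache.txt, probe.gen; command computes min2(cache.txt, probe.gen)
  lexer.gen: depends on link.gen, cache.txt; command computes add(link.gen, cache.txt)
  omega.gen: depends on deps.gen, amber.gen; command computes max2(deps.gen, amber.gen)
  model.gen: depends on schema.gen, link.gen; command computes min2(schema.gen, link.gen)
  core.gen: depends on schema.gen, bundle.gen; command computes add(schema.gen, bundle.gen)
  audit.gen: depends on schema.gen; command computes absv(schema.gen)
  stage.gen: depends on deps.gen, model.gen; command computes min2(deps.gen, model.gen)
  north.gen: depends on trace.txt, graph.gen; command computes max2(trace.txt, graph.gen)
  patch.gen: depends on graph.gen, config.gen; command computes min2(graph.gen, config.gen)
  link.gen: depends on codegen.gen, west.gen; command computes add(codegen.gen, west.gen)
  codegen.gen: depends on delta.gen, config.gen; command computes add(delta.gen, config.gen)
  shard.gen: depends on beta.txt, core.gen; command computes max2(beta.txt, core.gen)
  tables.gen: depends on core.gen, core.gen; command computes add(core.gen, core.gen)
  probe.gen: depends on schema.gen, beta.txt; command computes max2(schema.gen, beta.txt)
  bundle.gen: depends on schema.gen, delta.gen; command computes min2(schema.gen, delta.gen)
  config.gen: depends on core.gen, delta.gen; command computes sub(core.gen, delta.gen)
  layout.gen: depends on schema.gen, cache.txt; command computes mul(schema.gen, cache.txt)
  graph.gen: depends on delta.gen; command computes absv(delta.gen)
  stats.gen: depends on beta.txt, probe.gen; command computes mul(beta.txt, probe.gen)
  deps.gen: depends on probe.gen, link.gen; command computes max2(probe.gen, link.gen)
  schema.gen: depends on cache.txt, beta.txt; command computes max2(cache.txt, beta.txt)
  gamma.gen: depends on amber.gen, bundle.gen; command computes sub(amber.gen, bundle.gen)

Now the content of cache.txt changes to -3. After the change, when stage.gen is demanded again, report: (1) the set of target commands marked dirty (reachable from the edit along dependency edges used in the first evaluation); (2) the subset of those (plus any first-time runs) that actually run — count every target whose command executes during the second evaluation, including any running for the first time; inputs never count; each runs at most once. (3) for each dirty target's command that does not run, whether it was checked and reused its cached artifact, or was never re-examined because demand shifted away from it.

Dirty set: bundle.gen, codegen.gen, config.gen, core.gen, delta.gen, deps.gen, graph.gen, link.gen, model.gen, probe.gen, schema.gen, stage.gen, west.gen.
Run set: bundle.gen, codegen.gen, config.gen, core.gen, delta.gen, deps.gen, graph.gen, link.gen, model.gen, schema.gen, stage.gen, west.gen (12 run).
Re-examined without running (cache reused): probe.gen.
The important point: at probe.gen every value read last time is unchanged, so the dirty flag clears without a run.

Initial pass — values computed on the first demand:
  delta.gen = neg(1) = -1
  graph.gen = absv(-1) = 1
  schema.gen = max2(1, 8) = 8
  bundle.gen = min2(8, -1) = -1
  core.gen = add(8, -1) = 7
  config.gen = sub(7, -1) = 8
  codegen.gen = add(-1, 8) = 7
  probe.gen = max2(8, 8) = 8
  west.gen = mul(8, 1) = 8
  link.gen = add(7, 8) = 15
  deps.gen = max2(8, 15) = 15
  model.gen = min2(8, 15) = 8
  stage.gen = min2(15, 8) = 8

Second demand — change propagation:
  delta.gen: re-runs because cache.txt 1->-3; new result 3.
  graph.gen: re-runs because delta.gen -1->3; new result 3.
  schema.gen: re-runs because cache.txt 1->-3; new result 8 (unchanged).
  bundle.gen: re-runs because delta.gen -1->3; new result 3.
  core.gen: re-runs because bundle.gen -1->3; new result 11.
  config.gen: re-runs because core.gen 7->11; delta.gen -1->3; new result 8 (unchanged).
  codegen.gen: re-runs because delta.gen -1->3; new result 11.
  probe.gen: re-examined; everything it read last time is the same (schema.gen unchanged, beta.txt unchanged) — cache 8 kept, no run.
  west.gen: re-runs because graph.gen 1->3; new result 24.
  link.gen: re-runs because codegen.gen 7->11; west.gen 8->24; new result 35.
  deps.gen: re-runs because link.gen 15->35; new result 35.
  model.gen: re-runs because link.gen 15->35; new result 8 (unchanged).
  stage.gen: re-runs because deps.gen 15->35; new result 8 (unchanged).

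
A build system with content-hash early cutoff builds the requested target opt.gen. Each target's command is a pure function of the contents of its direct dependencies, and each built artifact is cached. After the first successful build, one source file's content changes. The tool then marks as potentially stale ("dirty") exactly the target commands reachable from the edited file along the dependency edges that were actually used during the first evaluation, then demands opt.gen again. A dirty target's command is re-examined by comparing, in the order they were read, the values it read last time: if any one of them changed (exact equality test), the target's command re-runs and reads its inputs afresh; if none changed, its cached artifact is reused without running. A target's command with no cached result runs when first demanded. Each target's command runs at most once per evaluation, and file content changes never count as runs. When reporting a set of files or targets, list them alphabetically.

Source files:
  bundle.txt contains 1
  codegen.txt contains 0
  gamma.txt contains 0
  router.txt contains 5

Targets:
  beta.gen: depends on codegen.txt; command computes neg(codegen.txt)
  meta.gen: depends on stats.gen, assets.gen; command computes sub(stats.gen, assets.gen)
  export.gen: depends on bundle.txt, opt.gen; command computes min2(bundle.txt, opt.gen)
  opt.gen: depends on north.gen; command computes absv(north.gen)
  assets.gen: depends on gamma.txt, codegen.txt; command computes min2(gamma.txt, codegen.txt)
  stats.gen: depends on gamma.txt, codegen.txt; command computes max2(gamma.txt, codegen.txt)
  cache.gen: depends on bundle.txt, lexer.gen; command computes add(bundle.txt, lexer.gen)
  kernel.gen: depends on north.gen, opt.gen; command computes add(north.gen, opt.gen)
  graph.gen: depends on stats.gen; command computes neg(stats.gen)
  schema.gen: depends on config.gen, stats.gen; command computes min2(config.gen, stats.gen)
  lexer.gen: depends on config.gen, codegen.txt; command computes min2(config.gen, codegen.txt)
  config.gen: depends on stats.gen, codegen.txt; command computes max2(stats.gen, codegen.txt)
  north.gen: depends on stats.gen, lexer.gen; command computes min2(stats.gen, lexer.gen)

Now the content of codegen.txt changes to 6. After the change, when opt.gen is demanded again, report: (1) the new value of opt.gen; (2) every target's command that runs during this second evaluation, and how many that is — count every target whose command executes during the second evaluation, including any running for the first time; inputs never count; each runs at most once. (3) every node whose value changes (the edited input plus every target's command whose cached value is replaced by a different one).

New value of opt.gen: 6.
Target commands that run: config.gen, lexer.gen, north.gen, opt.gen, stats.gen — 5 in total.
Values that change: codegen.txt, config.gen, lexer.gen, north.gen, opt.gen, stats.gen.

First evaluation (everything demanded from the output):
  stats.gen = max2(0, 0) = 0
  config.gen = max2(0, 0) = 0
  lexer.gen = min2(0, 0) = 0
  north.gen = min2(0, 0) = 0
  opt.gen = absv(0) = 0

Propagation after the edit:
  stats.gen: runs — codegen.txt 0->6; result 6.
  config.gen: runs — stats.gen 0->6; codegen.txt 0->6; result 6.
  lexer.gen: runs — config.gen 0->6; codegen.txt 0->6; result 6.
  north.gen: runs — stats.gen 0->6; lexer.gen 0->6; result 6.
  opt.gen: runs — north.gen 0->6; result 6.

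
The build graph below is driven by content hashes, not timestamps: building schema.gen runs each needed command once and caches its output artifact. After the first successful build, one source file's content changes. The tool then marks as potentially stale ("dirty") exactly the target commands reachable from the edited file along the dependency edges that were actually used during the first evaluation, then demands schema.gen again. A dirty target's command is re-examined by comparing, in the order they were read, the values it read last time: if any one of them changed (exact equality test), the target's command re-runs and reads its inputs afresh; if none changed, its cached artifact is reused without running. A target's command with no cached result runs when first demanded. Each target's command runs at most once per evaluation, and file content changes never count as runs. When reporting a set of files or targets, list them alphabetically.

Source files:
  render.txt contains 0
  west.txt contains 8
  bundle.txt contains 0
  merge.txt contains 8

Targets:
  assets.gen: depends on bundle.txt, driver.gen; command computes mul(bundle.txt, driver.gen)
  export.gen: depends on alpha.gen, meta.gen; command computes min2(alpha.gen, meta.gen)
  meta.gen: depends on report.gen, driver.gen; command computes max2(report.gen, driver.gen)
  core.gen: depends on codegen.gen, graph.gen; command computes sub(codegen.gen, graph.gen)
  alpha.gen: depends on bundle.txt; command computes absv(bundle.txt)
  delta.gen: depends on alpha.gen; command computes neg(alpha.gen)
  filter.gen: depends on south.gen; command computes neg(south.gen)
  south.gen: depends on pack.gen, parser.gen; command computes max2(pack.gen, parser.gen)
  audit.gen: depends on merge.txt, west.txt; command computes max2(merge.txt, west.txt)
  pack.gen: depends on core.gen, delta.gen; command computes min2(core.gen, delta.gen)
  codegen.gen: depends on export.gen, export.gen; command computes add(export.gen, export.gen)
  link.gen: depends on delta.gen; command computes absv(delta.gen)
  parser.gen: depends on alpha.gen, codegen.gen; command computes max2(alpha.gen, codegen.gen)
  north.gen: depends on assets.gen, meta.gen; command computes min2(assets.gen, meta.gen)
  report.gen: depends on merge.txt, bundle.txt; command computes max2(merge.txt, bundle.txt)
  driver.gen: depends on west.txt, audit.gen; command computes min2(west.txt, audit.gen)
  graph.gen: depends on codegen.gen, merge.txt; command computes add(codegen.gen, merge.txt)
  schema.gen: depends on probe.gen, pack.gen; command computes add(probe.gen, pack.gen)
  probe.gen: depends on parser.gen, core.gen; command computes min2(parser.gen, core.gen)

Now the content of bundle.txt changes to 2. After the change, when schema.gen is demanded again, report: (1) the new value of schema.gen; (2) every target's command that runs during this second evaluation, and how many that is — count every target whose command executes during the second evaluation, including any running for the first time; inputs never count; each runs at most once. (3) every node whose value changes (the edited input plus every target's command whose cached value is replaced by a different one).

Initial pass — values computed on the first demand:
  alpha.gen = absv(0) = 0
  audit.gen = max2(8, 8) = 8
  delta.gen = neg(0) = 0
  driver.gen = min2(8, 8) = 8
  report.gen = max2(8, 0) = 8
  meta.gen = max2(8, 8) = 8
  export.gen = min2(0, 8) = 0
  codegen.gen = add(0, 0) = 0
  graph.gen = add(0, 8) = 8
  core.gen = sub(0, 8) = -8
  pack.gen = min2(-8, 0) = -8
  parser.gen = max2(0, 0) = 0
  probe.gen = min2(0, -8) = -8
  schema.gen = add(-8, -8) = -16

Second demand — change propagation:
  alpha.gen: re-runs because bundle.txt 0->2; new result 2.
  delta.gen: re-runs because alpha.gen 0->2; new result -2.
  report.gen: re-runs because bundle.txt 0->2; new result 8 (unchanged).
  meta.gen: re-examined; everything it read last time is the same (report.gen unchanged, driver.gen unchanged) — cache 8 kept, no run.
  export.gen: re-runs because alpha.gen 0->2; new result 2.
  codegen.gen: re-runs because export.gen 0->2; export.gen 0->2; new result 4.
  graph.gen: re-runs because codegen.gen 0->4; new result 12.
  core.gen: re-runs because codegen.gen 0->4; graph.gen 8->12; new result -8 (unchanged).
  pack.gen: re-runs because delta.gen 0->-2; new result -8 (unchanged).
  parser.gen: re-runs because alpha.gen 0->2; codegen.gen 0->4; new result 4.
  probe.gen: re-runs because parser.gen 0->4; new result -8 (unchanged).
  schema.gen: re-examined; everything it read last time is the same (probe.gen unchanged, pack.gen unchanged) — cache -16 kept, no run.

The important point: at meta.gen every value read last time is unchanged, so the dirty flag clears without a run.

schema.gen now evaluates to -16.
Run set: alpha.gen, codegen.gen, core.gen, delta.gen, export.gen, graph.gen, pack.gen, parser.gen, probe.gen, report.gen (10 run).
Changed values: alpha.gen, bundle.txt, codegen.gen, delta.gen, export.gen, graph.gen, parser.gen.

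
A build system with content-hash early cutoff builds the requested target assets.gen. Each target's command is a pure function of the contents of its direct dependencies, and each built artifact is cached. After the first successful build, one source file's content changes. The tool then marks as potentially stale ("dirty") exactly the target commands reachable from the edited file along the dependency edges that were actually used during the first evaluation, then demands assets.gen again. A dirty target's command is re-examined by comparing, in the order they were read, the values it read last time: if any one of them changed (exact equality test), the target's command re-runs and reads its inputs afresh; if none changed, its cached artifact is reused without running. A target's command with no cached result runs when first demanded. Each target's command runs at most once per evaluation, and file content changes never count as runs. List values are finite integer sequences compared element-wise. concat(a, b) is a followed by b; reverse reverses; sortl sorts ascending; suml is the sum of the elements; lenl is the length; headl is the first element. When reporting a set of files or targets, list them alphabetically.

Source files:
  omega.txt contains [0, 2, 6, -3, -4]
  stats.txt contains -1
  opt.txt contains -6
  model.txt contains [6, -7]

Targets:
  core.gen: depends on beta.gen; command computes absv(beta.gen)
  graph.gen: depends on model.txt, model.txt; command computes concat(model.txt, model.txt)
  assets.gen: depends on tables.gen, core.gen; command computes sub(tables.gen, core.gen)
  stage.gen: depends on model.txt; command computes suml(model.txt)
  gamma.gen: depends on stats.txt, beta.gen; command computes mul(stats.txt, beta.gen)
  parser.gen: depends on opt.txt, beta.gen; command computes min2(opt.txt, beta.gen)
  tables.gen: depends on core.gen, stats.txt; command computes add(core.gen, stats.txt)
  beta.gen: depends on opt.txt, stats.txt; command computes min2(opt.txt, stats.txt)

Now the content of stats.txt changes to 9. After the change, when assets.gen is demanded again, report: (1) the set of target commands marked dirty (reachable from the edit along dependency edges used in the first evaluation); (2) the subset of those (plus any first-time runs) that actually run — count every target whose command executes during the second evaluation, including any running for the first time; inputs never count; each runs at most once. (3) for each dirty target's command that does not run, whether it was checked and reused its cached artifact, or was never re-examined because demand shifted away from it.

Marked dirty: assets.gen, beta.gen, core.gen, tables.gen.
Target commands that run: assets.gen, beta.gen, tables.gen — 3 in total.
Checked but reused from cache: core.gen.
Key observation: the cutoff stops propagation at core.gen — its inputs' values are unchanged, so it reuses its cache.

First evaluation (everything demanded from the output):
  beta.gen = min2(-6, -1) = -6
  core.gen = absv(-6) = 6
  tables.gen = add(6, -1) = 5
  assets.gen = sub(5, 6) = -1

Propagation after the edit:
  beta.gen: runs — stats.txt -1->9; result -6 (same value as before).
  core.gen: checked — values it read are unchanged (beta.gen unchanged); reused cached 6 without running.
  tables.gen: runs — stats.txt -1->9; result 15.
  assets.gen: runs — tables.gen 5->15; result 9.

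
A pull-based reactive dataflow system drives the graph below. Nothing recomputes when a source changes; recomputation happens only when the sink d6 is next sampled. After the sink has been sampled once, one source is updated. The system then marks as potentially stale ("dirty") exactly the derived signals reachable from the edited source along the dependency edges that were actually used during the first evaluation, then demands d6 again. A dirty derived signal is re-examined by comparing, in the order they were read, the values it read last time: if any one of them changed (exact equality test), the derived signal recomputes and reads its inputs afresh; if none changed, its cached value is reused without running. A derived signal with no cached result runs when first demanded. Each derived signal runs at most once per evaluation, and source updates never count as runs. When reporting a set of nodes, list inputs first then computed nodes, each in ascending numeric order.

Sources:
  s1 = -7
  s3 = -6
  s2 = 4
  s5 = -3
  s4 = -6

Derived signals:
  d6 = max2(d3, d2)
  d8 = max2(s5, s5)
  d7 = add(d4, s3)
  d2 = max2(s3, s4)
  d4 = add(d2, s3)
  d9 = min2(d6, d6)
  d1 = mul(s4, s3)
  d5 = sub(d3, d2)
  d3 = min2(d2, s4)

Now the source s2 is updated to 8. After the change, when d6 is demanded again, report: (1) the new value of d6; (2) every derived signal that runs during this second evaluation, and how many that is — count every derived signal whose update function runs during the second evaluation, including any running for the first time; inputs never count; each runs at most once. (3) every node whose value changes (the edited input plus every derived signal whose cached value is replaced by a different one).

First evaluation (everything demanded from the output):
  d2 = max2(-6, -6) = -6
  d3 = min2(-6, -6) = -6
  d6 = max2(-6, -6) = -6

Propagation after the edit:
  s2 feeds no computation that the output demands — nothing is marked dirty and nothing runs.

Key observation: s2 is never demanded by the output, so the edit triggers no recomputation at all.

New value of d6: -6.
Derived signals that run: none — 0 in total.
Values that change: s2.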